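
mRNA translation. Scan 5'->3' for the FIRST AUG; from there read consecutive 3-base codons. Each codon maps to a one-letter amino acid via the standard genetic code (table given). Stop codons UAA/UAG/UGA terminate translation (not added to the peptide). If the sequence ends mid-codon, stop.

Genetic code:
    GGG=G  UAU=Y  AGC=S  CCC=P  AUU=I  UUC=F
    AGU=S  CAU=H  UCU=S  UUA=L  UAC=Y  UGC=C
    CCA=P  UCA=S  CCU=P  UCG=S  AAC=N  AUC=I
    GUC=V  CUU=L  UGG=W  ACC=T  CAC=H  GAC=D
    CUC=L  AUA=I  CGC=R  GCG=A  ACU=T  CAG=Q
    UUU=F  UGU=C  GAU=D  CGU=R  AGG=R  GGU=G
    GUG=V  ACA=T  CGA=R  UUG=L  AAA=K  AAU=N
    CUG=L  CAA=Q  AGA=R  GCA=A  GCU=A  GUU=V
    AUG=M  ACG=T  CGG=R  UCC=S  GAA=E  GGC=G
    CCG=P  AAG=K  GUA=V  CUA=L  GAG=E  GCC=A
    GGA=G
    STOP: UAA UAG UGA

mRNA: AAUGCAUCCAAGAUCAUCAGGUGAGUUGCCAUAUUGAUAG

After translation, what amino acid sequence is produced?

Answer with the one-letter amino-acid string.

Answer: MHPRSSGELPY

Derivation:
start AUG at pos 1
pos 1: AUG -> M; peptide=M
pos 4: CAU -> H; peptide=MH
pos 7: CCA -> P; peptide=MHP
pos 10: AGA -> R; peptide=MHPR
pos 13: UCA -> S; peptide=MHPRS
pos 16: UCA -> S; peptide=MHPRSS
pos 19: GGU -> G; peptide=MHPRSSG
pos 22: GAG -> E; peptide=MHPRSSGE
pos 25: UUG -> L; peptide=MHPRSSGEL
pos 28: CCA -> P; peptide=MHPRSSGELP
pos 31: UAU -> Y; peptide=MHPRSSGELPY
pos 34: UGA -> STOP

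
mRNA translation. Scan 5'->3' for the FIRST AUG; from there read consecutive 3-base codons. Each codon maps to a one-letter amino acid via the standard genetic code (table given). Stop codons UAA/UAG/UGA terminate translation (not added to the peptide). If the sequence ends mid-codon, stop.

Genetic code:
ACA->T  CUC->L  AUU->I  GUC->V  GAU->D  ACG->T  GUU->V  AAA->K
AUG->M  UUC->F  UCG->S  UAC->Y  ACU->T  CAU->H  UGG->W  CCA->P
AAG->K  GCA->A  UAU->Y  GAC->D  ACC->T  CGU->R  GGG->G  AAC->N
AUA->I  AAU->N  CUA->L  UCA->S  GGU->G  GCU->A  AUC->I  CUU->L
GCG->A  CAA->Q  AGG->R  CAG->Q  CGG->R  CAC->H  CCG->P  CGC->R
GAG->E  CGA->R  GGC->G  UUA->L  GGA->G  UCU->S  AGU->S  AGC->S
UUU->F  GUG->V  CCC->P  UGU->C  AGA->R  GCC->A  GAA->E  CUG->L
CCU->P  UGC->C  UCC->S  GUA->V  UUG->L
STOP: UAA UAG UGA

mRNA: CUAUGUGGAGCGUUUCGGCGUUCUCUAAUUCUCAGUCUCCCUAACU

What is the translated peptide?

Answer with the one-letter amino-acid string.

Answer: MWSVSAFSNSQSP

Derivation:
start AUG at pos 2
pos 2: AUG -> M; peptide=M
pos 5: UGG -> W; peptide=MW
pos 8: AGC -> S; peptide=MWS
pos 11: GUU -> V; peptide=MWSV
pos 14: UCG -> S; peptide=MWSVS
pos 17: GCG -> A; peptide=MWSVSA
pos 20: UUC -> F; peptide=MWSVSAF
pos 23: UCU -> S; peptide=MWSVSAFS
pos 26: AAU -> N; peptide=MWSVSAFSN
pos 29: UCU -> S; peptide=MWSVSAFSNS
pos 32: CAG -> Q; peptide=MWSVSAFSNSQ
pos 35: UCU -> S; peptide=MWSVSAFSNSQS
pos 38: CCC -> P; peptide=MWSVSAFSNSQSP
pos 41: UAA -> STOP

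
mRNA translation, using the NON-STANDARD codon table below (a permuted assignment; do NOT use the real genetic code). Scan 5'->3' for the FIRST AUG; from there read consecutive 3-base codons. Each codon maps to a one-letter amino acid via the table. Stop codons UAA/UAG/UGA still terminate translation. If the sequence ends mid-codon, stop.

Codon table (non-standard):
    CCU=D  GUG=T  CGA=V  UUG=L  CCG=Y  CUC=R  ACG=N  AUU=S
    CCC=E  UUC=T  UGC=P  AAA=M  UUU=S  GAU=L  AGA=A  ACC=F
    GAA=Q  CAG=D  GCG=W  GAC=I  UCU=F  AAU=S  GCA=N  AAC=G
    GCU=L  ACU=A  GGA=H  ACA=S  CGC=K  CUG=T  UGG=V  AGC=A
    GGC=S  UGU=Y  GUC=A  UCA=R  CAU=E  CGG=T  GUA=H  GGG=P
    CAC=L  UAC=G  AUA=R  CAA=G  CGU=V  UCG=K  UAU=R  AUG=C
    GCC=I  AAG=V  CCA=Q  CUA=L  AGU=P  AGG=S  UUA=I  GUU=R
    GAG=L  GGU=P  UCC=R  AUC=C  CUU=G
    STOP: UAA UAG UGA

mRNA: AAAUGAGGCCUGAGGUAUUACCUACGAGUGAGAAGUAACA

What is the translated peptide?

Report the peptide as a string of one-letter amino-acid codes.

start AUG at pos 2
pos 2: AUG -> C; peptide=C
pos 5: AGG -> S; peptide=CS
pos 8: CCU -> D; peptide=CSD
pos 11: GAG -> L; peptide=CSDL
pos 14: GUA -> H; peptide=CSDLH
pos 17: UUA -> I; peptide=CSDLHI
pos 20: CCU -> D; peptide=CSDLHID
pos 23: ACG -> N; peptide=CSDLHIDN
pos 26: AGU -> P; peptide=CSDLHIDNP
pos 29: GAG -> L; peptide=CSDLHIDNPL
pos 32: AAG -> V; peptide=CSDLHIDNPLV
pos 35: UAA -> STOP

Answer: CSDLHIDNPLV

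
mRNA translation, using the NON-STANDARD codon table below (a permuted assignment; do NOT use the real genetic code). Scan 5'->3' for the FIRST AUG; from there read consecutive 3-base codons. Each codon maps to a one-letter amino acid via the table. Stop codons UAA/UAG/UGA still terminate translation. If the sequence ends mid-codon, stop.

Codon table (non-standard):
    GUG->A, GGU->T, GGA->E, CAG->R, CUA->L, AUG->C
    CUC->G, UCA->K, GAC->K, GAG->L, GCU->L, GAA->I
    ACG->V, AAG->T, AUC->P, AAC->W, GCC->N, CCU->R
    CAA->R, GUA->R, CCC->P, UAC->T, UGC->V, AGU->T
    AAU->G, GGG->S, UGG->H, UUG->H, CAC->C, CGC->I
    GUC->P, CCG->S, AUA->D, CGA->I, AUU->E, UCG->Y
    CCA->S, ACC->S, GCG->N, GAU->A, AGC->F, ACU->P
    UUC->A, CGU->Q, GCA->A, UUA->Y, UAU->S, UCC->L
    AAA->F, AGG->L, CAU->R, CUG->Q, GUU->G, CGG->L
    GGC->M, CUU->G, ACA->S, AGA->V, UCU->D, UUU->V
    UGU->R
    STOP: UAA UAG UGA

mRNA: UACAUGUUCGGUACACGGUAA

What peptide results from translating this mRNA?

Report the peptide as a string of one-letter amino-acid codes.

Answer: CATSL

Derivation:
start AUG at pos 3
pos 3: AUG -> C; peptide=C
pos 6: UUC -> A; peptide=CA
pos 9: GGU -> T; peptide=CAT
pos 12: ACA -> S; peptide=CATS
pos 15: CGG -> L; peptide=CATSL
pos 18: UAA -> STOP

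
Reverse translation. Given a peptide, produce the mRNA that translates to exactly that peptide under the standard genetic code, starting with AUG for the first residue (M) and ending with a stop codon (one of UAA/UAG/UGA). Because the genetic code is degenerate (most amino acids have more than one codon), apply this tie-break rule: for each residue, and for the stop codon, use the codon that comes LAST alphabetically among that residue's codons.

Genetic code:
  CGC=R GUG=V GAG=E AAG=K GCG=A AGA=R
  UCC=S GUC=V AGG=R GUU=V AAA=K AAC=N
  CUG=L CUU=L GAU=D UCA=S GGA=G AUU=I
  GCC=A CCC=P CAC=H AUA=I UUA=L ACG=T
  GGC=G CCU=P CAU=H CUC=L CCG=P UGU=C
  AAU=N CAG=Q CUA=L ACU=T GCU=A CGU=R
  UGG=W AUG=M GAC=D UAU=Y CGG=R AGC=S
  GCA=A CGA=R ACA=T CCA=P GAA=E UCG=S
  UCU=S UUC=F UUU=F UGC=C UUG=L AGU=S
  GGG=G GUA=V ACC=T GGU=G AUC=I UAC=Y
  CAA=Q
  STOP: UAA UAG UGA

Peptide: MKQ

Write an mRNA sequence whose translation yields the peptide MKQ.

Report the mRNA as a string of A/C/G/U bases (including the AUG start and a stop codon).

residue 1: M -> AUG (start codon)
residue 2: K codons sorted = AAA,AAG -> pick last = AAG
residue 3: Q codons sorted = CAA,CAG -> pick last = CAG
terminator: stop codons sorted = UAA,UAG,UGA -> pick last = UGA

Answer: mRNA: AUGAAGCAGUGA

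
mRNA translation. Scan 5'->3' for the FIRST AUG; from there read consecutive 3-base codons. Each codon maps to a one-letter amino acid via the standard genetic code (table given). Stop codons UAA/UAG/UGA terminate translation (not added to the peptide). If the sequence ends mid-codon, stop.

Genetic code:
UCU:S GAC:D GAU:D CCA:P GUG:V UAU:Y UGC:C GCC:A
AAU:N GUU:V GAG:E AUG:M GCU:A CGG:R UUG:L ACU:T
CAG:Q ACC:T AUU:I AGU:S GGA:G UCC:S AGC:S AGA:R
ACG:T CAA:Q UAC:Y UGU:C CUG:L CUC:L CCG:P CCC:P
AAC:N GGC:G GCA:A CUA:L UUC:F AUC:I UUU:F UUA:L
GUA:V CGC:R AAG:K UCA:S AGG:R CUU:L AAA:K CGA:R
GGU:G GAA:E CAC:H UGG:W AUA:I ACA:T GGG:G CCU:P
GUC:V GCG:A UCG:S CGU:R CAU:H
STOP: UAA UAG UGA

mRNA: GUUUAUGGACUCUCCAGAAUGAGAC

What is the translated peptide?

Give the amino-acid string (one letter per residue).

Answer: MDSPE

Derivation:
start AUG at pos 4
pos 4: AUG -> M; peptide=M
pos 7: GAC -> D; peptide=MD
pos 10: UCU -> S; peptide=MDS
pos 13: CCA -> P; peptide=MDSP
pos 16: GAA -> E; peptide=MDSPE
pos 19: UGA -> STOP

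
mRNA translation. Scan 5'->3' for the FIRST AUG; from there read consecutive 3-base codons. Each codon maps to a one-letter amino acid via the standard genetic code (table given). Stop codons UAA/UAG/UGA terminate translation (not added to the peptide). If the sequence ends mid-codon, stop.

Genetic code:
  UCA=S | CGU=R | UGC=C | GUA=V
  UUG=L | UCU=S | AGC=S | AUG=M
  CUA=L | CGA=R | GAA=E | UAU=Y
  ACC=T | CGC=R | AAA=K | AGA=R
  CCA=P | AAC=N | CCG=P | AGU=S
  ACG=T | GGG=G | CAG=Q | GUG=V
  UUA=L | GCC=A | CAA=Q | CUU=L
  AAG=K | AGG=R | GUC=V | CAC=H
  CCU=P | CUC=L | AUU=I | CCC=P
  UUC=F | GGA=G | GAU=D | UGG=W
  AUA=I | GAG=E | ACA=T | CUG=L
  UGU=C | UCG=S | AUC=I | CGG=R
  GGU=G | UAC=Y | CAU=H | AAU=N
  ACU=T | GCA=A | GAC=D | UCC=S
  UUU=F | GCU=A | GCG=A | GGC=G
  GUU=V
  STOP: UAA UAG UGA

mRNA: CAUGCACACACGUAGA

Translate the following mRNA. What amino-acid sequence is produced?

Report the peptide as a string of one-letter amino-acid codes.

Answer: MHTRR

Derivation:
start AUG at pos 1
pos 1: AUG -> M; peptide=M
pos 4: CAC -> H; peptide=MH
pos 7: ACA -> T; peptide=MHT
pos 10: CGU -> R; peptide=MHTR
pos 13: AGA -> R; peptide=MHTRR
pos 16: only 0 nt remain (<3), stop (end of mRNA)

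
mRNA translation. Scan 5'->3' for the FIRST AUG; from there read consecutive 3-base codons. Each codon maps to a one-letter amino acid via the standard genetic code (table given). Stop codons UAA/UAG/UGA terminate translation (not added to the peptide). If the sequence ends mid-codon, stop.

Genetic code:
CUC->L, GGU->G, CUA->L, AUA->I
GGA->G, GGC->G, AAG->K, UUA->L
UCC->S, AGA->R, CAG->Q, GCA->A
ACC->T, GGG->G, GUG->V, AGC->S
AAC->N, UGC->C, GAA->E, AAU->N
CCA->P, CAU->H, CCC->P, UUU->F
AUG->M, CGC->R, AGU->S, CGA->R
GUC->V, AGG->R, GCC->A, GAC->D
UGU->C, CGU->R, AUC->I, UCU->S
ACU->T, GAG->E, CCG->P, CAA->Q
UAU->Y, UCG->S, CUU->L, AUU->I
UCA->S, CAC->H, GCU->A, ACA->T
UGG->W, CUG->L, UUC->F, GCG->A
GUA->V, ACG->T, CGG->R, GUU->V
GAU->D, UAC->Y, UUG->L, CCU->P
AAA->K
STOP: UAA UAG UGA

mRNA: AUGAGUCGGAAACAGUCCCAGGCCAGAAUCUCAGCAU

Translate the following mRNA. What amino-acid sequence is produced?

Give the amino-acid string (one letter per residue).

Answer: MSRKQSQARISA

Derivation:
start AUG at pos 0
pos 0: AUG -> M; peptide=M
pos 3: AGU -> S; peptide=MS
pos 6: CGG -> R; peptide=MSR
pos 9: AAA -> K; peptide=MSRK
pos 12: CAG -> Q; peptide=MSRKQ
pos 15: UCC -> S; peptide=MSRKQS
pos 18: CAG -> Q; peptide=MSRKQSQ
pos 21: GCC -> A; peptide=MSRKQSQA
pos 24: AGA -> R; peptide=MSRKQSQAR
pos 27: AUC -> I; peptide=MSRKQSQARI
pos 30: UCA -> S; peptide=MSRKQSQARIS
pos 33: GCA -> A; peptide=MSRKQSQARISA
pos 36: only 1 nt remain (<3), stop (end of mRNA)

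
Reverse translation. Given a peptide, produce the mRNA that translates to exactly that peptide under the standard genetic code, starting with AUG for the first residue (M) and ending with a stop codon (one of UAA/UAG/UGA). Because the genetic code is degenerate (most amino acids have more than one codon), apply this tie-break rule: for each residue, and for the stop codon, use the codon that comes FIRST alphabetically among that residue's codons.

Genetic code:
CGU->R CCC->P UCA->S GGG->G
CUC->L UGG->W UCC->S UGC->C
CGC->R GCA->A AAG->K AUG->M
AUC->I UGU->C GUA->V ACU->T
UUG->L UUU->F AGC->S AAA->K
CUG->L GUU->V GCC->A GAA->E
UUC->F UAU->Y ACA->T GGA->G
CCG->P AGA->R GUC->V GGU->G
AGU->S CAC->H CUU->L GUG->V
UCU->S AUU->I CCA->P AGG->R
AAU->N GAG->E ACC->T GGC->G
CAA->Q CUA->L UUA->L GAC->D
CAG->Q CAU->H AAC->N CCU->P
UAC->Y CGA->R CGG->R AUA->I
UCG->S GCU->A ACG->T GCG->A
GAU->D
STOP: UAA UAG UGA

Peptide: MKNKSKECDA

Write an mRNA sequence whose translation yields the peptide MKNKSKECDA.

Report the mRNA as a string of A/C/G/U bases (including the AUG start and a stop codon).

residue 1: M -> AUG (start codon)
residue 2: K codons sorted = AAA,AAG -> pick first = AAA
residue 3: N codons sorted = AAC,AAU -> pick first = AAC
residue 4: K codons sorted = AAA,AAG -> pick first = AAA
residue 5: S codons sorted = AGC,AGU,UCA,UCC,UCG,UCU -> pick first = AGC
residue 6: K codons sorted = AAA,AAG -> pick first = AAA
residue 7: E codons sorted = GAA,GAG -> pick first = GAA
residue 8: C codons sorted = UGC,UGU -> pick first = UGC
residue 9: D codons sorted = GAC,GAU -> pick first = GAC
residue 10: A codons sorted = GCA,GCC,GCG,GCU -> pick first = GCA
terminator: stop codons sorted = UAA,UAG,UGA -> pick first = UAA

Answer: mRNA: AUGAAAAACAAAAGCAAAGAAUGCGACGCAUAA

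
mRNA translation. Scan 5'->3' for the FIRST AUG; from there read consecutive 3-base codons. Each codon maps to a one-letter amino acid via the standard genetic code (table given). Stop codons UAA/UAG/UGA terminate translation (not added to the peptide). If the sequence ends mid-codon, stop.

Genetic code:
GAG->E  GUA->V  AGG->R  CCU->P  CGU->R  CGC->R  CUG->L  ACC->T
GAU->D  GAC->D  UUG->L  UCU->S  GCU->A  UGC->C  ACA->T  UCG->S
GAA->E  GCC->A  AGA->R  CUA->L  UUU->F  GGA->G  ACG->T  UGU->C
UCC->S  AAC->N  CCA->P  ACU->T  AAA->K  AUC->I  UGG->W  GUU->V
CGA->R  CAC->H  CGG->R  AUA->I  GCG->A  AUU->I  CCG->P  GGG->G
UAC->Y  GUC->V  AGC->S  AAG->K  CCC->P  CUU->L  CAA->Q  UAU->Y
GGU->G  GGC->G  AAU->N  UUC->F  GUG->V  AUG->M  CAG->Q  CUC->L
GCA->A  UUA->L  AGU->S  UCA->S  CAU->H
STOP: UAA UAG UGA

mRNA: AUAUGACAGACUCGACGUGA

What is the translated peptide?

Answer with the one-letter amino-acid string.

start AUG at pos 2
pos 2: AUG -> M; peptide=M
pos 5: ACA -> T; peptide=MT
pos 8: GAC -> D; peptide=MTD
pos 11: UCG -> S; peptide=MTDS
pos 14: ACG -> T; peptide=MTDST
pos 17: UGA -> STOP

Answer: MTDST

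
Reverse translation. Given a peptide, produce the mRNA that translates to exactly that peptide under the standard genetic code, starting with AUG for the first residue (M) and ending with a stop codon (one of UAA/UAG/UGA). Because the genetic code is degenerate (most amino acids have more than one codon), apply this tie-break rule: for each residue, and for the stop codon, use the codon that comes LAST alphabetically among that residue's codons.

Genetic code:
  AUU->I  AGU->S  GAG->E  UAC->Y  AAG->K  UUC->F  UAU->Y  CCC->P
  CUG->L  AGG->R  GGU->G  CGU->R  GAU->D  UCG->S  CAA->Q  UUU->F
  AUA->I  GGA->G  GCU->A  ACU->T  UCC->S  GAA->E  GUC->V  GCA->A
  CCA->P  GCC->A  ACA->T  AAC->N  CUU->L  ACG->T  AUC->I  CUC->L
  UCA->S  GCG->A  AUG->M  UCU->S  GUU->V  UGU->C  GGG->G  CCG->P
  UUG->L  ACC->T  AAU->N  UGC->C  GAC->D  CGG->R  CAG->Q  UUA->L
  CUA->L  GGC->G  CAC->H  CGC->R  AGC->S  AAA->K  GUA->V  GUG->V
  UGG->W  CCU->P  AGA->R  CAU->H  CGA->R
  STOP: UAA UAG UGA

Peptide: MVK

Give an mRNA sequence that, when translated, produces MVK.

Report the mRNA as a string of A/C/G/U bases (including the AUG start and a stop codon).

Answer: mRNA: AUGGUUAAGUGA

Derivation:
residue 1: M -> AUG (start codon)
residue 2: V codons sorted = GUA,GUC,GUG,GUU -> pick last = GUU
residue 3: K codons sorted = AAA,AAG -> pick last = AAG
terminator: stop codons sorted = UAA,UAG,UGA -> pick last = UGA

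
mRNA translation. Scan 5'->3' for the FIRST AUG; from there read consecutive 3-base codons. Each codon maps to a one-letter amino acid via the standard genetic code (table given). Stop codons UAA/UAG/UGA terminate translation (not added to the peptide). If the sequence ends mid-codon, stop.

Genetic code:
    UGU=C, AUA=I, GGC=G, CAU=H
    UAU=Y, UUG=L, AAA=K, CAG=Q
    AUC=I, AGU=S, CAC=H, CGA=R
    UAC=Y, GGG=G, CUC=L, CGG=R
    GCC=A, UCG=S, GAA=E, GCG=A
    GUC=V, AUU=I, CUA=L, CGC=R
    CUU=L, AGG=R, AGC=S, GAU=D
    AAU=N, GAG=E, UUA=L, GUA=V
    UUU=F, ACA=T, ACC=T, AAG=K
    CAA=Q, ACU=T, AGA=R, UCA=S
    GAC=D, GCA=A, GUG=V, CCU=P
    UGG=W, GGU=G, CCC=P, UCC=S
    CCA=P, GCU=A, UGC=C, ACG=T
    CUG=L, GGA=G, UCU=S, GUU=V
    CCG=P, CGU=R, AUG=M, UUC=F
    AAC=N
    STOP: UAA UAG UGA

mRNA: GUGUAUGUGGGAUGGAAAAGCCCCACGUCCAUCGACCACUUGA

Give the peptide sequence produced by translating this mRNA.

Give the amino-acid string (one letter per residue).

Answer: MWDGKAPRPSTT

Derivation:
start AUG at pos 4
pos 4: AUG -> M; peptide=M
pos 7: UGG -> W; peptide=MW
pos 10: GAU -> D; peptide=MWD
pos 13: GGA -> G; peptide=MWDG
pos 16: AAA -> K; peptide=MWDGK
pos 19: GCC -> A; peptide=MWDGKA
pos 22: CCA -> P; peptide=MWDGKAP
pos 25: CGU -> R; peptide=MWDGKAPR
pos 28: CCA -> P; peptide=MWDGKAPRP
pos 31: UCG -> S; peptide=MWDGKAPRPS
pos 34: ACC -> T; peptide=MWDGKAPRPST
pos 37: ACU -> T; peptide=MWDGKAPRPSTT
pos 40: UGA -> STOP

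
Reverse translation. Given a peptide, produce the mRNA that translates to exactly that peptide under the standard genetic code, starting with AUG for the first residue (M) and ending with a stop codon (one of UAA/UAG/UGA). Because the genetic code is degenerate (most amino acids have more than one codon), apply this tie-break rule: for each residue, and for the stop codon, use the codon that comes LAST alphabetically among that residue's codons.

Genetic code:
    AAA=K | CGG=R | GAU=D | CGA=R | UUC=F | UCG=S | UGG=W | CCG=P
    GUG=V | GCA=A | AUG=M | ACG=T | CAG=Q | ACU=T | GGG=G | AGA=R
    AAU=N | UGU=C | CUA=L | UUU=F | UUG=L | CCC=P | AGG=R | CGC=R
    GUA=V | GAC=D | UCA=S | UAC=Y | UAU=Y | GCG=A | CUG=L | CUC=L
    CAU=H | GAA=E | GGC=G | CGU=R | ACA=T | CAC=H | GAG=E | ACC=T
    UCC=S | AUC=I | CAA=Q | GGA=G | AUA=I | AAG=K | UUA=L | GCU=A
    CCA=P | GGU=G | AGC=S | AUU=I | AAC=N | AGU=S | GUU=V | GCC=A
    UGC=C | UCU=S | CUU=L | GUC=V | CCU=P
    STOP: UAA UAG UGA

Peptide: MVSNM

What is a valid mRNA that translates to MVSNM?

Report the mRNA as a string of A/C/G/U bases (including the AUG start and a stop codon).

Answer: mRNA: AUGGUUUCUAAUAUGUGA

Derivation:
residue 1: M -> AUG (start codon)
residue 2: V codons sorted = GUA,GUC,GUG,GUU -> pick last = GUU
residue 3: S codons sorted = AGC,AGU,UCA,UCC,UCG,UCU -> pick last = UCU
residue 4: N codons sorted = AAC,AAU -> pick last = AAU
residue 5: M -> AUG (only codon)
terminator: stop codons sorted = UAA,UAG,UGA -> pick last = UGA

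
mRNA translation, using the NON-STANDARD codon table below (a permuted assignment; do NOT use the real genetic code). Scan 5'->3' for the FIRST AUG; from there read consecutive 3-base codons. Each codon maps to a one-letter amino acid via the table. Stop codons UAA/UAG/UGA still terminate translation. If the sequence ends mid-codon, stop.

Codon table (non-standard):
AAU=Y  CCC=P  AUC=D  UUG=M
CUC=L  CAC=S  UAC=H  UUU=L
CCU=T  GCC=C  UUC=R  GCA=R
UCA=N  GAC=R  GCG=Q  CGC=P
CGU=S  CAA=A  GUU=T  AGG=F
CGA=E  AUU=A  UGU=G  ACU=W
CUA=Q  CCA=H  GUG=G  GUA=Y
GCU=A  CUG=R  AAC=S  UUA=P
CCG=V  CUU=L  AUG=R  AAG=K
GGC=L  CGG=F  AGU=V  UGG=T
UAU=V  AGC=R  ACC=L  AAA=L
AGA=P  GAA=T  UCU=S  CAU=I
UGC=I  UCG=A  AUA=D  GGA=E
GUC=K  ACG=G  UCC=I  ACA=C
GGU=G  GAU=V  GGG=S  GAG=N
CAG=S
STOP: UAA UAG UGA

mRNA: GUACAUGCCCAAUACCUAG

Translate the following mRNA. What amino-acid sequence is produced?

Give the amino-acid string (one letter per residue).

Answer: RPYL

Derivation:
start AUG at pos 4
pos 4: AUG -> R; peptide=R
pos 7: CCC -> P; peptide=RP
pos 10: AAU -> Y; peptide=RPY
pos 13: ACC -> L; peptide=RPYL
pos 16: UAG -> STOP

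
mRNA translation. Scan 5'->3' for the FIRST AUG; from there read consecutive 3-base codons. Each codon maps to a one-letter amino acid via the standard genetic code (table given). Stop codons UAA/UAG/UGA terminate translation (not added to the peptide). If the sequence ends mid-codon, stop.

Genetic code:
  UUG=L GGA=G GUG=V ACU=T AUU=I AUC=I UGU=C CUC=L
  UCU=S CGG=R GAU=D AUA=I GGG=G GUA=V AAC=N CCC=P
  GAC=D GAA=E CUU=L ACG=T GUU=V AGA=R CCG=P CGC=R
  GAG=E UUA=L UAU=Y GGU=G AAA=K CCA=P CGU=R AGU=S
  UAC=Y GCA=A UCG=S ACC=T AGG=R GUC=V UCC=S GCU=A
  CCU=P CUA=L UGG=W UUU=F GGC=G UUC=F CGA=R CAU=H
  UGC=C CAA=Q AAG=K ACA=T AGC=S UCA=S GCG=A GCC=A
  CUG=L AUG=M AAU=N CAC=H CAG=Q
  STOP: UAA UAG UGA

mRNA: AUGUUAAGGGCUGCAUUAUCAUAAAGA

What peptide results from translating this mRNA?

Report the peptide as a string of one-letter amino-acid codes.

Answer: MLRAALS

Derivation:
start AUG at pos 0
pos 0: AUG -> M; peptide=M
pos 3: UUA -> L; peptide=ML
pos 6: AGG -> R; peptide=MLR
pos 9: GCU -> A; peptide=MLRA
pos 12: GCA -> A; peptide=MLRAA
pos 15: UUA -> L; peptide=MLRAAL
pos 18: UCA -> S; peptide=MLRAALS
pos 21: UAA -> STOP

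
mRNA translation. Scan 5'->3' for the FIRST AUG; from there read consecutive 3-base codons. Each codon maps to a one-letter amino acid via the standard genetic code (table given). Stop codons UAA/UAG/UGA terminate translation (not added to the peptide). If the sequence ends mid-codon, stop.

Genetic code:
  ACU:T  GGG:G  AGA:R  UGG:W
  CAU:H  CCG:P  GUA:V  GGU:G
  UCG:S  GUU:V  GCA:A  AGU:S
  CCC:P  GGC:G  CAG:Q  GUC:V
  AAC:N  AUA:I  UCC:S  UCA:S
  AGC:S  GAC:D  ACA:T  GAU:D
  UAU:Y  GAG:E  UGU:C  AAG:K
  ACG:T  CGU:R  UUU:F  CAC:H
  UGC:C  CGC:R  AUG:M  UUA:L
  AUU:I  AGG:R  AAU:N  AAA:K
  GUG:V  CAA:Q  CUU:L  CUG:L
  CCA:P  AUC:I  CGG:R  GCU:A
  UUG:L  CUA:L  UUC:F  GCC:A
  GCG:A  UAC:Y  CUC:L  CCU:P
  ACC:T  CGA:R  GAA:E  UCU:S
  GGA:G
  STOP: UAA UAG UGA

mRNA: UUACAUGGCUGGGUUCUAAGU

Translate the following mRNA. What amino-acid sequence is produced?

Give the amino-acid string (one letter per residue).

start AUG at pos 4
pos 4: AUG -> M; peptide=M
pos 7: GCU -> A; peptide=MA
pos 10: GGG -> G; peptide=MAG
pos 13: UUC -> F; peptide=MAGF
pos 16: UAA -> STOP

Answer: MAGF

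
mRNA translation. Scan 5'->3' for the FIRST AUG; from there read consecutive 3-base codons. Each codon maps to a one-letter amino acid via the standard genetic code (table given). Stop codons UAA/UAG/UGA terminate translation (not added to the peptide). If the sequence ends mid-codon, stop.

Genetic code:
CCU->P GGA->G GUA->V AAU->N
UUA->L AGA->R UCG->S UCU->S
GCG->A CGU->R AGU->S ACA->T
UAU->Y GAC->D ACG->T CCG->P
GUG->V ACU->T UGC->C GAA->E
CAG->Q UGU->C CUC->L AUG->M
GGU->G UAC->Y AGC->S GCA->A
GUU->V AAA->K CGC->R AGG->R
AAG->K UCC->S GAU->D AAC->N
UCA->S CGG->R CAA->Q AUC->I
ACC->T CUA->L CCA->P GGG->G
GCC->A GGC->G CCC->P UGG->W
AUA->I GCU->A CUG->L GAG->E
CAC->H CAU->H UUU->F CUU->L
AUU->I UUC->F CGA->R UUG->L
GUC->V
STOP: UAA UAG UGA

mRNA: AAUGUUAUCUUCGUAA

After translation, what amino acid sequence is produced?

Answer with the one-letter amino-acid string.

Answer: MLSS

Derivation:
start AUG at pos 1
pos 1: AUG -> M; peptide=M
pos 4: UUA -> L; peptide=ML
pos 7: UCU -> S; peptide=MLS
pos 10: UCG -> S; peptide=MLSS
pos 13: UAA -> STOP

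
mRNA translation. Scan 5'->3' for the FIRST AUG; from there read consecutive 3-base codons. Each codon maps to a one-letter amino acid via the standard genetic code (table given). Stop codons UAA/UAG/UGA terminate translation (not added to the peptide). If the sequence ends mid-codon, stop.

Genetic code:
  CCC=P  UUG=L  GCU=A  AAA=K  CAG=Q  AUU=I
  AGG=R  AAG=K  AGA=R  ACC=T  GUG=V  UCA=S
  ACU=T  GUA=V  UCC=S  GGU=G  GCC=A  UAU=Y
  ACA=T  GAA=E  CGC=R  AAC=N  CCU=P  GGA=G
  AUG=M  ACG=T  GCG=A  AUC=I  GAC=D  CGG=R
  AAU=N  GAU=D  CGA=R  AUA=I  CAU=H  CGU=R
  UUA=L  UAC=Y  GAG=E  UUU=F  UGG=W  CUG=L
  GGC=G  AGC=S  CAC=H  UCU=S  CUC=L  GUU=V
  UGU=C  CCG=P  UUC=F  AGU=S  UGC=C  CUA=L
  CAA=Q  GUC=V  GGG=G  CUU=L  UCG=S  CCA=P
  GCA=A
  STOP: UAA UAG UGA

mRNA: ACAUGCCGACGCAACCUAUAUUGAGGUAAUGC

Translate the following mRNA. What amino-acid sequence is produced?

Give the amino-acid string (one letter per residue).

Answer: MPTQPILR

Derivation:
start AUG at pos 2
pos 2: AUG -> M; peptide=M
pos 5: CCG -> P; peptide=MP
pos 8: ACG -> T; peptide=MPT
pos 11: CAA -> Q; peptide=MPTQ
pos 14: CCU -> P; peptide=MPTQP
pos 17: AUA -> I; peptide=MPTQPI
pos 20: UUG -> L; peptide=MPTQPIL
pos 23: AGG -> R; peptide=MPTQPILR
pos 26: UAA -> STOP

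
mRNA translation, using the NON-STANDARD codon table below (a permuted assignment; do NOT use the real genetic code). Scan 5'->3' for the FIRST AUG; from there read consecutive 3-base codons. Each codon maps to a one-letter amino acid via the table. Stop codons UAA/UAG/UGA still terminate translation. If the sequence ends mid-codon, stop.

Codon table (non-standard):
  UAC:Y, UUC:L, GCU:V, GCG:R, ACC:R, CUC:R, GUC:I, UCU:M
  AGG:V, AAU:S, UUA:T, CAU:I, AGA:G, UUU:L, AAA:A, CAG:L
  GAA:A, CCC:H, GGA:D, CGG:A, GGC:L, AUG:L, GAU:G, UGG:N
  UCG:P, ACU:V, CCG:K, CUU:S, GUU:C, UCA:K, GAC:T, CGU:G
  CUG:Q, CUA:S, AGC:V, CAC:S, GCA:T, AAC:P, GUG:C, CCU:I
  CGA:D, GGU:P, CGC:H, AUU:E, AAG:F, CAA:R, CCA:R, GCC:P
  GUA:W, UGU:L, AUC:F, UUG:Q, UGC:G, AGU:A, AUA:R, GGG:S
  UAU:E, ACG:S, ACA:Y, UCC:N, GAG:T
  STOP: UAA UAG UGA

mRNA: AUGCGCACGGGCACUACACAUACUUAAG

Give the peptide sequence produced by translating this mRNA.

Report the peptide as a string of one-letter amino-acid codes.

Answer: LHSLVYIV

Derivation:
start AUG at pos 0
pos 0: AUG -> L; peptide=L
pos 3: CGC -> H; peptide=LH
pos 6: ACG -> S; peptide=LHS
pos 9: GGC -> L; peptide=LHSL
pos 12: ACU -> V; peptide=LHSLV
pos 15: ACA -> Y; peptide=LHSLVY
pos 18: CAU -> I; peptide=LHSLVYI
pos 21: ACU -> V; peptide=LHSLVYIV
pos 24: UAA -> STOP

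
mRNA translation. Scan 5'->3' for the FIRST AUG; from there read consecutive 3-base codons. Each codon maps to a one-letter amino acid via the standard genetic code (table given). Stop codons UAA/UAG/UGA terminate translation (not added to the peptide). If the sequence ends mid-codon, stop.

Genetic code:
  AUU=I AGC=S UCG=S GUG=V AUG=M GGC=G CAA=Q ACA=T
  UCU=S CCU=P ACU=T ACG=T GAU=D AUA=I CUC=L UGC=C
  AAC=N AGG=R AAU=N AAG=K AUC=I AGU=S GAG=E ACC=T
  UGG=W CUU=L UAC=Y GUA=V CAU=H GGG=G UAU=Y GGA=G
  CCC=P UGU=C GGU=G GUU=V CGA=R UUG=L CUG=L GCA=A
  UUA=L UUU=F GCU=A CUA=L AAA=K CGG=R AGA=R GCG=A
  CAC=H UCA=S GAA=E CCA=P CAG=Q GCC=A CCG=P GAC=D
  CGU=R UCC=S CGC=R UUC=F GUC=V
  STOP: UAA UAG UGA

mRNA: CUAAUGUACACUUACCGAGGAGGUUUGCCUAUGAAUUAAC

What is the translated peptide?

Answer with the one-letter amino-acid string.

Answer: MYTYRGGLPMN

Derivation:
start AUG at pos 3
pos 3: AUG -> M; peptide=M
pos 6: UAC -> Y; peptide=MY
pos 9: ACU -> T; peptide=MYT
pos 12: UAC -> Y; peptide=MYTY
pos 15: CGA -> R; peptide=MYTYR
pos 18: GGA -> G; peptide=MYTYRG
pos 21: GGU -> G; peptide=MYTYRGG
pos 24: UUG -> L; peptide=MYTYRGGL
pos 27: CCU -> P; peptide=MYTYRGGLP
pos 30: AUG -> M; peptide=MYTYRGGLPM
pos 33: AAU -> N; peptide=MYTYRGGLPMN
pos 36: UAA -> STOP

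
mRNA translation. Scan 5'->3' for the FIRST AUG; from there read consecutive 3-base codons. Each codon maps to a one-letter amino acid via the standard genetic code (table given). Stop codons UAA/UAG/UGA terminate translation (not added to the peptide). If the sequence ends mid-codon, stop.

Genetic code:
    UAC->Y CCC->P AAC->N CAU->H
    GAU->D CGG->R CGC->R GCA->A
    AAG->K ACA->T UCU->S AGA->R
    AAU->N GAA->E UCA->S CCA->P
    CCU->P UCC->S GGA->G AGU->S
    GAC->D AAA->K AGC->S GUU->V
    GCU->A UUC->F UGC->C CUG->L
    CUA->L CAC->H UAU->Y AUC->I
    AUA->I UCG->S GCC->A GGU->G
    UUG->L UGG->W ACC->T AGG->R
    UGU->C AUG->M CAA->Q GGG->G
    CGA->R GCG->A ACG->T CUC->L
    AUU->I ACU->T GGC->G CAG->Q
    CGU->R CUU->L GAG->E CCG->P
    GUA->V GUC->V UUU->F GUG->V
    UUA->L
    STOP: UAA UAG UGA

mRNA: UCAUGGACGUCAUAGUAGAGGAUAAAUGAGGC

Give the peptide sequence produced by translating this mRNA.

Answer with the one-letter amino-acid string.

start AUG at pos 2
pos 2: AUG -> M; peptide=M
pos 5: GAC -> D; peptide=MD
pos 8: GUC -> V; peptide=MDV
pos 11: AUA -> I; peptide=MDVI
pos 14: GUA -> V; peptide=MDVIV
pos 17: GAG -> E; peptide=MDVIVE
pos 20: GAU -> D; peptide=MDVIVED
pos 23: AAA -> K; peptide=MDVIVEDK
pos 26: UGA -> STOP

Answer: MDVIVEDK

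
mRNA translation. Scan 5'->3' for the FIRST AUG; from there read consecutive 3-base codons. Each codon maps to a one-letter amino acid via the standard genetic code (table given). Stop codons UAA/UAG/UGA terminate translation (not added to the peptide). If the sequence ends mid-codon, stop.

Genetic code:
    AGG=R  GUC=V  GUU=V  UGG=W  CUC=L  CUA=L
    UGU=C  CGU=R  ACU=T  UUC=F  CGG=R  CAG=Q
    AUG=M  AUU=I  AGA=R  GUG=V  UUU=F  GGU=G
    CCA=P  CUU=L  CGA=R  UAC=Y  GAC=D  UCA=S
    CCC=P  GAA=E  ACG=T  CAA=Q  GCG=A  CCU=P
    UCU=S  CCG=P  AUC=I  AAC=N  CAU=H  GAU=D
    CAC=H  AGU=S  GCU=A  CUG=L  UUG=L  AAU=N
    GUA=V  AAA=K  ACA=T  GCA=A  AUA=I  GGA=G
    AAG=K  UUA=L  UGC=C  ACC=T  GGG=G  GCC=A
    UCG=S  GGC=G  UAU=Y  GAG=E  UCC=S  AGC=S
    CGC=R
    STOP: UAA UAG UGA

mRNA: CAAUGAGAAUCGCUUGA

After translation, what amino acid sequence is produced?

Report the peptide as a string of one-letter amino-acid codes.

start AUG at pos 2
pos 2: AUG -> M; peptide=M
pos 5: AGA -> R; peptide=MR
pos 8: AUC -> I; peptide=MRI
pos 11: GCU -> A; peptide=MRIA
pos 14: UGA -> STOP

Answer: MRIA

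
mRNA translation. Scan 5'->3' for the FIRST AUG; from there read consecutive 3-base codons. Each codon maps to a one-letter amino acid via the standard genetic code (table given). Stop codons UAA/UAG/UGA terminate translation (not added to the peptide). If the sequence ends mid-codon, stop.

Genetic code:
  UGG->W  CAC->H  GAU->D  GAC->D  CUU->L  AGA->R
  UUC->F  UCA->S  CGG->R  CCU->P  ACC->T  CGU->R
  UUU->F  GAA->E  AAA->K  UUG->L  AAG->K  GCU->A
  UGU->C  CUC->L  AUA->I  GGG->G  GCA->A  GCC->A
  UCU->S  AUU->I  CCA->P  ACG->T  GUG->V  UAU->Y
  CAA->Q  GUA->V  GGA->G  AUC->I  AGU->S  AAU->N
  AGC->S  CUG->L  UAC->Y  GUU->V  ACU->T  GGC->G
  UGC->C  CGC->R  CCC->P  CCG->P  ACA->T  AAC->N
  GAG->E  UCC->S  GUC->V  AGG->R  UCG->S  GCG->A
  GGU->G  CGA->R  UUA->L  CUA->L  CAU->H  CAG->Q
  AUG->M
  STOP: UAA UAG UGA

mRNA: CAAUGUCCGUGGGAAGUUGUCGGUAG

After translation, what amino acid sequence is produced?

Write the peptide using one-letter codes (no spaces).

start AUG at pos 2
pos 2: AUG -> M; peptide=M
pos 5: UCC -> S; peptide=MS
pos 8: GUG -> V; peptide=MSV
pos 11: GGA -> G; peptide=MSVG
pos 14: AGU -> S; peptide=MSVGS
pos 17: UGU -> C; peptide=MSVGSC
pos 20: CGG -> R; peptide=MSVGSCR
pos 23: UAG -> STOP

Answer: MSVGSCR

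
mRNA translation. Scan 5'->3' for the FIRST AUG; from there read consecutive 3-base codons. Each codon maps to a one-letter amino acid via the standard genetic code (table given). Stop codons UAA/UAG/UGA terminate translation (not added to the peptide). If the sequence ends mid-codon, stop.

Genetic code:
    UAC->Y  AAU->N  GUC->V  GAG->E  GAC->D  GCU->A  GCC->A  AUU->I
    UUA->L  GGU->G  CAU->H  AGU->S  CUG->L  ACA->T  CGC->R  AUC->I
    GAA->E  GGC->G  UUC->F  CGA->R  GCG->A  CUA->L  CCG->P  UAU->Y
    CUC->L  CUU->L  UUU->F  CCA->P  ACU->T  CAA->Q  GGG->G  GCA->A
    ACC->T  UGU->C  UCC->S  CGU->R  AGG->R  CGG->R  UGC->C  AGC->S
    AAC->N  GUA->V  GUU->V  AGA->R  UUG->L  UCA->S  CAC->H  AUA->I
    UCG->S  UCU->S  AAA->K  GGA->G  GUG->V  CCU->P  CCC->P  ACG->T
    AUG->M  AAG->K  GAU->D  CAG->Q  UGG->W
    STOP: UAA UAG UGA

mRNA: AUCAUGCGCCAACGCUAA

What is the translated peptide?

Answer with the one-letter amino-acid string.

start AUG at pos 3
pos 3: AUG -> M; peptide=M
pos 6: CGC -> R; peptide=MR
pos 9: CAA -> Q; peptide=MRQ
pos 12: CGC -> R; peptide=MRQR
pos 15: UAA -> STOP

Answer: MRQR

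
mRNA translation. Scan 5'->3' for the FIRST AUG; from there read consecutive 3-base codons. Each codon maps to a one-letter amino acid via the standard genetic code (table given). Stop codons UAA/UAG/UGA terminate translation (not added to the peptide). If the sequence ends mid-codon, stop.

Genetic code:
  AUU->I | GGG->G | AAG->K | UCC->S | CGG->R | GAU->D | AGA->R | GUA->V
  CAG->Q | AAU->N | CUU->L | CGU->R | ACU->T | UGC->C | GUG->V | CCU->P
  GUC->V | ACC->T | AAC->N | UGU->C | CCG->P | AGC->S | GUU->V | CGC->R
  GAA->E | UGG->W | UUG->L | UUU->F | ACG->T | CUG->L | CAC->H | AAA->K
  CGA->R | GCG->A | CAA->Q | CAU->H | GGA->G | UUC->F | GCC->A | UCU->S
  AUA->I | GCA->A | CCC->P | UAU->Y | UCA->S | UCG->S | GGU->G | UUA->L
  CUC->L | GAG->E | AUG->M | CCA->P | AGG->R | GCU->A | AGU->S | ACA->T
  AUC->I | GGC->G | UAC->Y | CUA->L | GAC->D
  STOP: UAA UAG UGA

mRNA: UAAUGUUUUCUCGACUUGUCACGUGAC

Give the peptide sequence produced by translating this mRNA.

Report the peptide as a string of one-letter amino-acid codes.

start AUG at pos 2
pos 2: AUG -> M; peptide=M
pos 5: UUU -> F; peptide=MF
pos 8: UCU -> S; peptide=MFS
pos 11: CGA -> R; peptide=MFSR
pos 14: CUU -> L; peptide=MFSRL
pos 17: GUC -> V; peptide=MFSRLV
pos 20: ACG -> T; peptide=MFSRLVT
pos 23: UGA -> STOP

Answer: MFSRLVT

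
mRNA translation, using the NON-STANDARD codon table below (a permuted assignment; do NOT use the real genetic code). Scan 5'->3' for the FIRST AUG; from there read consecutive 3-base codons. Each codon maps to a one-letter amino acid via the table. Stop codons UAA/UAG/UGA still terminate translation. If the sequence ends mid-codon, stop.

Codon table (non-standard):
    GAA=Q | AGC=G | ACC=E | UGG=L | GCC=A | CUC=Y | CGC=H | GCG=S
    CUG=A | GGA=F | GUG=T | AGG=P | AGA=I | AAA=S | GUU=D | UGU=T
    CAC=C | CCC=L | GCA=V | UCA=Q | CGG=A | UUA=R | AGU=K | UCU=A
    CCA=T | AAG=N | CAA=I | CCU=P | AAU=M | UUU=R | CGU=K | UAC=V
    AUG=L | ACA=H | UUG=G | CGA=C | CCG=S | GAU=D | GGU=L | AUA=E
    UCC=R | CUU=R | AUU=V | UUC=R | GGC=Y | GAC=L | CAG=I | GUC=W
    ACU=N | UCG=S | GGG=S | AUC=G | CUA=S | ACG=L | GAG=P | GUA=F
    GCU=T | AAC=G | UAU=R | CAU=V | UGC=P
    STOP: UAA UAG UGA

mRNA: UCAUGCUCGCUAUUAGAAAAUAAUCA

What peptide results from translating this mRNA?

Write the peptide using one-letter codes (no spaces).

start AUG at pos 2
pos 2: AUG -> L; peptide=L
pos 5: CUC -> Y; peptide=LY
pos 8: GCU -> T; peptide=LYT
pos 11: AUU -> V; peptide=LYTV
pos 14: AGA -> I; peptide=LYTVI
pos 17: AAA -> S; peptide=LYTVIS
pos 20: UAA -> STOP

Answer: LYTVIS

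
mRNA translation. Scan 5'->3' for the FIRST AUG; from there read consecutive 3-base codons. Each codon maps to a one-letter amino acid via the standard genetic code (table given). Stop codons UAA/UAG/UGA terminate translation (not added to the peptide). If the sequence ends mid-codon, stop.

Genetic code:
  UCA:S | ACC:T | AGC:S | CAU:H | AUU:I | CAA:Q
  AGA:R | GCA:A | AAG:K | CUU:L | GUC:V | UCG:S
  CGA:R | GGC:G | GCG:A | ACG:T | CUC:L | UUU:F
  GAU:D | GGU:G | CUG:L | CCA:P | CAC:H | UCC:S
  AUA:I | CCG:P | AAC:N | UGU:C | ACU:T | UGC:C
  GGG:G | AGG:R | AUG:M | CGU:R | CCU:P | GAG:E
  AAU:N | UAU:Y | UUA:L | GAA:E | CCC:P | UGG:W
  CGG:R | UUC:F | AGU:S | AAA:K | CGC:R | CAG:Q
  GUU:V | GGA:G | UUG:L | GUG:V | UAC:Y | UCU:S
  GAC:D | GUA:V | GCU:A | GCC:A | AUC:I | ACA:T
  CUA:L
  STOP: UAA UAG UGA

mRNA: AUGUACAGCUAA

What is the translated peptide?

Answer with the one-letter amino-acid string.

Answer: MYS

Derivation:
start AUG at pos 0
pos 0: AUG -> M; peptide=M
pos 3: UAC -> Y; peptide=MY
pos 6: AGC -> S; peptide=MYS
pos 9: UAA -> STOP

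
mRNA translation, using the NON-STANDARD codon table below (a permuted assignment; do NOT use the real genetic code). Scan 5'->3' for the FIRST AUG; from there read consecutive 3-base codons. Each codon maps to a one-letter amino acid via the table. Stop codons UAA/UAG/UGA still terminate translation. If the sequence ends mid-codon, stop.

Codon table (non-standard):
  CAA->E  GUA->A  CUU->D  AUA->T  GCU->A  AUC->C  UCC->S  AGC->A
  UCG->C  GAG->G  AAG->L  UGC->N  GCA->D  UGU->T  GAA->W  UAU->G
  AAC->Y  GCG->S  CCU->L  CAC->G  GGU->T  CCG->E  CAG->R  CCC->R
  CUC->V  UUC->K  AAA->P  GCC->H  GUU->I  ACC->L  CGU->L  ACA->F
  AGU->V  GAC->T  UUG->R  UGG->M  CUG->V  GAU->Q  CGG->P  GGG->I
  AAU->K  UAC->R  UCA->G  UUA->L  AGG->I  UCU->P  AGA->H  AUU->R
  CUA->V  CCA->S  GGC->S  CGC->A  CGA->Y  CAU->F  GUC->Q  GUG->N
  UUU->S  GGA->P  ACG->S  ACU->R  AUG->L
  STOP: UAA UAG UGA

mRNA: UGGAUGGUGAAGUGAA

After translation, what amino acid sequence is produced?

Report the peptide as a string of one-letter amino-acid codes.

Answer: LNL

Derivation:
start AUG at pos 3
pos 3: AUG -> L; peptide=L
pos 6: GUG -> N; peptide=LN
pos 9: AAG -> L; peptide=LNL
pos 12: UGA -> STOP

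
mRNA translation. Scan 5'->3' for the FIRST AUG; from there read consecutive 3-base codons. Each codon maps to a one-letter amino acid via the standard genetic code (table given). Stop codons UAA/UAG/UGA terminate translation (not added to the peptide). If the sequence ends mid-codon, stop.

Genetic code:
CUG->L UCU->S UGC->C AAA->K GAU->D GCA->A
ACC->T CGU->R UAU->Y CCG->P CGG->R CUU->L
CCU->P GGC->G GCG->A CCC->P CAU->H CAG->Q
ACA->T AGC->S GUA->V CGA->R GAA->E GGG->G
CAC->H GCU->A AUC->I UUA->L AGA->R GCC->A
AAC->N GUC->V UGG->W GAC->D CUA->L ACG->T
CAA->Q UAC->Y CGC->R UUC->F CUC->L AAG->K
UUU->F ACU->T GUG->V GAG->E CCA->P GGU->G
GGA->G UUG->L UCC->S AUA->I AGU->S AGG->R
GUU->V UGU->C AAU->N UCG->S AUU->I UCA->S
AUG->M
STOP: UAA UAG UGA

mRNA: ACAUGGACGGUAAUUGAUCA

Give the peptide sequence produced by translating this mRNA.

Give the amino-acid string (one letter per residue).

Answer: MDGN

Derivation:
start AUG at pos 2
pos 2: AUG -> M; peptide=M
pos 5: GAC -> D; peptide=MD
pos 8: GGU -> G; peptide=MDG
pos 11: AAU -> N; peptide=MDGN
pos 14: UGA -> STOP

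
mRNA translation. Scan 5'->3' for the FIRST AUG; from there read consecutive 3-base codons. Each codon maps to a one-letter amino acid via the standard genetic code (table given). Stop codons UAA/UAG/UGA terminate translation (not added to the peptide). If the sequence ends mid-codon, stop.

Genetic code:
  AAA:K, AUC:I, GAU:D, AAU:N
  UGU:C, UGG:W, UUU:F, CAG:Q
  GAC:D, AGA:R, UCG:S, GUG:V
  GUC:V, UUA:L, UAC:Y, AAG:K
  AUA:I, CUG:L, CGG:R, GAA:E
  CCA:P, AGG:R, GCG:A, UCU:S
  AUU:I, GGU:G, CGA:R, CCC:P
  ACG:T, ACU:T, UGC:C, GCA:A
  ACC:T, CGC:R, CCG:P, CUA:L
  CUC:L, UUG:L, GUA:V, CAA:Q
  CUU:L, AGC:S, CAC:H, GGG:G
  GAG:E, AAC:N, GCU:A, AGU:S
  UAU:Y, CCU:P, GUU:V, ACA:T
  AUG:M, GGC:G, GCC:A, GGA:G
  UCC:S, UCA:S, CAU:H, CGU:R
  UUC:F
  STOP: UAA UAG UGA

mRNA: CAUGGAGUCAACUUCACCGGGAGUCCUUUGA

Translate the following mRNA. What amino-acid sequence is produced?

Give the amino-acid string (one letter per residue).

start AUG at pos 1
pos 1: AUG -> M; peptide=M
pos 4: GAG -> E; peptide=ME
pos 7: UCA -> S; peptide=MES
pos 10: ACU -> T; peptide=MEST
pos 13: UCA -> S; peptide=MESTS
pos 16: CCG -> P; peptide=MESTSP
pos 19: GGA -> G; peptide=MESTSPG
pos 22: GUC -> V; peptide=MESTSPGV
pos 25: CUU -> L; peptide=MESTSPGVL
pos 28: UGA -> STOP

Answer: MESTSPGVL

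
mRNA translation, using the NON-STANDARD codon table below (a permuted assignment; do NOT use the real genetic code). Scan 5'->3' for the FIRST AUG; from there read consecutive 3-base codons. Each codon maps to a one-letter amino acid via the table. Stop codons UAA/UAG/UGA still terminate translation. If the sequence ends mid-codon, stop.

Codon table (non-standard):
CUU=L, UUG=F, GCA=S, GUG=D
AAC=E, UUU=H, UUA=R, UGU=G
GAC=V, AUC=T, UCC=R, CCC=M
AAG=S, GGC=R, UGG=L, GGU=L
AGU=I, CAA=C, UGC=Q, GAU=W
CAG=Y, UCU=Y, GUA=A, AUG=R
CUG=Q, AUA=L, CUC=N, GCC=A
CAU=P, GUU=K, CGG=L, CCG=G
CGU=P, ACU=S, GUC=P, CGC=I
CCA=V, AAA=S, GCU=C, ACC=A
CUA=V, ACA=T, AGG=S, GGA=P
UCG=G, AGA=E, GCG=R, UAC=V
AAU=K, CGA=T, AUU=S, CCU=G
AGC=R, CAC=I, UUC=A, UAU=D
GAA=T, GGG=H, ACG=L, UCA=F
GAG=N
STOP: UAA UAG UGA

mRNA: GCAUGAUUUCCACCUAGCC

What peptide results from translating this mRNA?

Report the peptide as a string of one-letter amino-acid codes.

Answer: RSRA

Derivation:
start AUG at pos 2
pos 2: AUG -> R; peptide=R
pos 5: AUU -> S; peptide=RS
pos 8: UCC -> R; peptide=RSR
pos 11: ACC -> A; peptide=RSRA
pos 14: UAG -> STOP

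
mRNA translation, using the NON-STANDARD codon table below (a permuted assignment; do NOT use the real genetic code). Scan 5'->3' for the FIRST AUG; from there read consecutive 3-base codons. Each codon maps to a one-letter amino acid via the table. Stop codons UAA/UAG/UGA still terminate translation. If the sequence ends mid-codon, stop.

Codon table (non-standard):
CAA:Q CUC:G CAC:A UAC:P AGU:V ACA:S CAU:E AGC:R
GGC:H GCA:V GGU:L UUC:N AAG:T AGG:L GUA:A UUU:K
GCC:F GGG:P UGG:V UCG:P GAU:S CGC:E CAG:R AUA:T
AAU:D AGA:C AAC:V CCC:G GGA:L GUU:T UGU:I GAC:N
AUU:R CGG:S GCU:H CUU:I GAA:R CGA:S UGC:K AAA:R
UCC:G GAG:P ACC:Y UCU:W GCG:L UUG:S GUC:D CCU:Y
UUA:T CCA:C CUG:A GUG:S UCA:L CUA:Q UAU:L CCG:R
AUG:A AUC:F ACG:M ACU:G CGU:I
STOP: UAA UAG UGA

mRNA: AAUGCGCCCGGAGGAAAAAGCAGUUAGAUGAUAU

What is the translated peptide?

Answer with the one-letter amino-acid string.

Answer: AERPRRVTC

Derivation:
start AUG at pos 1
pos 1: AUG -> A; peptide=A
pos 4: CGC -> E; peptide=AE
pos 7: CCG -> R; peptide=AER
pos 10: GAG -> P; peptide=AERP
pos 13: GAA -> R; peptide=AERPR
pos 16: AAA -> R; peptide=AERPRR
pos 19: GCA -> V; peptide=AERPRRV
pos 22: GUU -> T; peptide=AERPRRVT
pos 25: AGA -> C; peptide=AERPRRVTC
pos 28: UGA -> STOP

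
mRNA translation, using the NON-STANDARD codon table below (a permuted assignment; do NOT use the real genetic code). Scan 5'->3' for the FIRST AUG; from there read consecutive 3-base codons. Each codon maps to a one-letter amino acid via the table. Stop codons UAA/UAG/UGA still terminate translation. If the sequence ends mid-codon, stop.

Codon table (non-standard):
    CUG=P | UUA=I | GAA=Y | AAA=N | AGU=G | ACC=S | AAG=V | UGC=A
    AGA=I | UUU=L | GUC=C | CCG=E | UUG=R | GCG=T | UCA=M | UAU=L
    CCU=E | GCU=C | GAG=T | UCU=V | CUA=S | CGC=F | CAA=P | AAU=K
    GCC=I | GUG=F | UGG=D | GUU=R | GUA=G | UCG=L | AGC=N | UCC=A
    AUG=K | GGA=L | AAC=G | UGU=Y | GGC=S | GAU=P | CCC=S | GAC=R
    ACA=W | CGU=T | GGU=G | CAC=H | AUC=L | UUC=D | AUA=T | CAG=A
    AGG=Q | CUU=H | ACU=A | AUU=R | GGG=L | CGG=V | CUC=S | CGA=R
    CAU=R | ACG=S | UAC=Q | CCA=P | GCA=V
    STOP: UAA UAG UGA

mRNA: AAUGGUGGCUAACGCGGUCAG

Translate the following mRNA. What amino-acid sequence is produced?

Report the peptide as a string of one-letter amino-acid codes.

Answer: KFCGTC

Derivation:
start AUG at pos 1
pos 1: AUG -> K; peptide=K
pos 4: GUG -> F; peptide=KF
pos 7: GCU -> C; peptide=KFC
pos 10: AAC -> G; peptide=KFCG
pos 13: GCG -> T; peptide=KFCGT
pos 16: GUC -> C; peptide=KFCGTC
pos 19: only 2 nt remain (<3), stop (end of mRNA)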